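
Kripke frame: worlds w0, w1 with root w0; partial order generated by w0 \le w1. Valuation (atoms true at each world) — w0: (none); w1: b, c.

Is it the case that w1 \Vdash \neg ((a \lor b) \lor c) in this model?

w1 \nVdash \neg ((a \lor b) \lor c) since w1 is accessible from w1 and w1 \Vdash (a \lor b) \lor c.
w1 \Vdash (a \lor b) \lor c via the disjunct a \lor b.

No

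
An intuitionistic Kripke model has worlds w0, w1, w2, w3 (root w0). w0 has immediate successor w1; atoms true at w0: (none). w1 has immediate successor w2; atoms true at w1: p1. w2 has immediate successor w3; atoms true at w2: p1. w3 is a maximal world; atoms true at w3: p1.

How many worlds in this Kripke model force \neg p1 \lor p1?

3

w0: does not force it — w0 \nVdash \neg p1 \lor p1: neither disjunct is forced at w0.
w1: forces it.
w2: forces it.
w3: forces it.
Worlds forcing the formula: {w1, w2, w3}.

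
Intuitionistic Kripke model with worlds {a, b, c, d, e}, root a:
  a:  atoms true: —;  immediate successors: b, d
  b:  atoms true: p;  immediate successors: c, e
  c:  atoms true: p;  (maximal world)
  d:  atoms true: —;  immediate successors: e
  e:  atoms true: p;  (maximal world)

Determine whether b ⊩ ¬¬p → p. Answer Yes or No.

Yes

b ⊩ ¬¬p → p: every world accessible from b that forces ¬¬p (namely b, c, e) also forces p.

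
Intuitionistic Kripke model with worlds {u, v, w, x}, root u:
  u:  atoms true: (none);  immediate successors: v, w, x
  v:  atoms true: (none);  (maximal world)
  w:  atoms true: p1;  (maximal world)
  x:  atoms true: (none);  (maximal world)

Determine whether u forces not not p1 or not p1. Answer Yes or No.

No

u does not force not not p1 or not p1: neither disjunct is forced at u.
u does not force not not p1 since v is accessible from u and v forces not p1.
v forces not p1: no world accessible from v forces p1.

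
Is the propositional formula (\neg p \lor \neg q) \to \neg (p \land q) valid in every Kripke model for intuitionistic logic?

Yes

This is a constructively valid De Morgan direction (disjunction of negations to negated conjunction), which is intuitionistically derivable.
If \neg p holds at a world then no accessible world forces p, hence none forces p \land q; likewise for \neg q.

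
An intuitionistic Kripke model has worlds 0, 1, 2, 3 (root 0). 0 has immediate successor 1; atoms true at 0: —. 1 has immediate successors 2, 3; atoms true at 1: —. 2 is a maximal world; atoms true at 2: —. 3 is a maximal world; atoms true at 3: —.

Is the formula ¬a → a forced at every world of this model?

No

Not every world: 0 ⊮ ¬a → a.
0 ⊮ ¬a → a: already at 0 itself, 0 ⊩ ¬a but 0 ⊮ a.
0 lacks atom a, so 0 ⊮ a.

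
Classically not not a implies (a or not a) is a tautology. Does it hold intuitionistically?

This is a variant of double-negation elimination (deriving excluded middle from double negation), which is not intuitionistically valid.
A Kripke countermodel: worlds s0, s1; order generated by s0 <= s1; atoms true at each world — s0:{}; s1:{a}.
s0 does not force not not a implies (a or not a): already at s0 itself, s0 forces not not a but s0 does not force a or not a.
s0 does not force a or not a: neither disjunct is forced at s0.
s0 lacks atom a, so s0 does not force a.
So the root s0 does not force the formula.

No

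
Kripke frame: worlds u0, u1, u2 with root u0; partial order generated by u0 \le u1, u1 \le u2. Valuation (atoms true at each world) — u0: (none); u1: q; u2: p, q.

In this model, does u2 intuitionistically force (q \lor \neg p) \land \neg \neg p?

u2 \Vdash (q \lor \neg p) \land \neg \neg p since u2 forces both conjuncts.

Yes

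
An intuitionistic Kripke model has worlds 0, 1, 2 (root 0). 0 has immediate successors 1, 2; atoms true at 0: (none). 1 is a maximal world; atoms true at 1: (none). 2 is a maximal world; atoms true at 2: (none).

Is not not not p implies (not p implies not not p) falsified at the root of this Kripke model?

Yes

0 does not force not not not p implies (not p implies not not p): already at 0 itself, 0 forces not not not p but 0 does not force not p implies not not p.
0 does not force not p implies not not p: already at 0 itself, 0 forces not p but 0 does not force not not p.
0 does not force not not p since 0 is accessible from 0 and 0 forces not p.
0 forces not p: no world accessible from 0 forces p.
So the root 0 does not force not not not p implies (not p implies not not p); the model is a countermodel.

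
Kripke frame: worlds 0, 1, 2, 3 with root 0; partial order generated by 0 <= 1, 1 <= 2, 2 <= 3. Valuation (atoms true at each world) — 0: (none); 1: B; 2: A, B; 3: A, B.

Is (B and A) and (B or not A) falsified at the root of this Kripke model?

0 does not force (B and A) and (B or not A) since 0 fails B and A.
So the root 0 does not force (B and A) and (B or not A); the model is a countermodel.

Yes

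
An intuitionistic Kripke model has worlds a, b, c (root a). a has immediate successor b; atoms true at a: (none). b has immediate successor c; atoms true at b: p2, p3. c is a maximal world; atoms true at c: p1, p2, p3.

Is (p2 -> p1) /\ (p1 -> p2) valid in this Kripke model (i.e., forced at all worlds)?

No

Not every world: a ||-/- (p2 -> p1) /\ (p1 -> p2).
a ||-/- (p2 -> p1) /\ (p1 -> p2) since a fails p2 -> p1.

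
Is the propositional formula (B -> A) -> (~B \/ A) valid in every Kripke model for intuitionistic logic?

No

This is the material-implication-as-disjunction principle, which is not intuitionistically valid.
A Kripke countermodel: worlds a, b; order generated by a <= b; atoms true at each world — a:{}; b:{A,B}.
a ||-/- (B -> A) -> (~B \/ A): already at a itself, a ||- B -> A but a ||-/- ~B \/ A.
a ||-/- ~B \/ A: neither disjunct is forced at a.
a ||-/- ~B since b is accessible from a and b ||- B.
So the root a does not force the formula.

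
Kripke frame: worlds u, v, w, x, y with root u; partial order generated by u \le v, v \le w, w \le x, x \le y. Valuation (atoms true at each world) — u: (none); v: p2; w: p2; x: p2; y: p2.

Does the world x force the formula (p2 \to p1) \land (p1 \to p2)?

x \nVdash (p2 \to p1) \land (p1 \to p2) since x fails p2 \to p1.

No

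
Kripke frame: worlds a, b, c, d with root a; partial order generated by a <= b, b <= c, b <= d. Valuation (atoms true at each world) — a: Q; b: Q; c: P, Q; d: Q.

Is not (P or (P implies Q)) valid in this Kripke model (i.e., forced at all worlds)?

Not every world: a does not force not (P or (P implies Q)).
a does not force not (P or (P implies Q)) since a is accessible from a and a forces P or (P implies Q).
a forces P or (P implies Q) via the disjunct P implies Q.

No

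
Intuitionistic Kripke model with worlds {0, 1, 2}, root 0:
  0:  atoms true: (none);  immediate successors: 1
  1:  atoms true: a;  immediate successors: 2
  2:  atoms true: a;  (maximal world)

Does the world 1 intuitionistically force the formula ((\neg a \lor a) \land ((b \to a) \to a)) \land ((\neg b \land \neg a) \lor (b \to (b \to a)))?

Yes

1 \Vdash ((\neg a \lor a) \land ((b \to a) \to a)) \land ((\neg b \land \neg a) \lor (b \to (b \to a))) since 1 forces both conjuncts.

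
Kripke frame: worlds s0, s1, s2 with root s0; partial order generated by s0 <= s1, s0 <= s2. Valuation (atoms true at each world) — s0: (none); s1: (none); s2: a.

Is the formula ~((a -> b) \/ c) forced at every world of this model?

No

Not every world: s0 ||-/- ~((a -> b) \/ c).
s0 ||-/- ~((a -> b) \/ c) since s1 is accessible from s0 and s1 ||- (a -> b) \/ c.
s1 ||- (a -> b) \/ c via the disjunct a -> b.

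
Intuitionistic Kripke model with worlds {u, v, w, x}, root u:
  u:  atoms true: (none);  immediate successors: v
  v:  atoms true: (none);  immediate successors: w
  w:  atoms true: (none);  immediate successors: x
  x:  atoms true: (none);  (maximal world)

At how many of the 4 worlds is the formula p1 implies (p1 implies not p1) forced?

u: forces it.
v: forces it.
w: forces it.
x: forces it.
Worlds forcing the formula: {u, v, w, x}.

4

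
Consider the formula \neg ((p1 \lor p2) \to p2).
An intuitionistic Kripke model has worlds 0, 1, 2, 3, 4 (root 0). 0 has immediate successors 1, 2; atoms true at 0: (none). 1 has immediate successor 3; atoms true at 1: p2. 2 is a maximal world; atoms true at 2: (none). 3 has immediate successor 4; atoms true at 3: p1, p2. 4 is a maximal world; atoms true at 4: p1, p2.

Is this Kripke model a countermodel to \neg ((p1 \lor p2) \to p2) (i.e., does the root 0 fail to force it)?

Yes

0 \nVdash \neg ((p1 \lor p2) \to p2) since 0 is accessible from 0 and 0 \Vdash (p1 \lor p2) \to p2.
0 \Vdash (p1 \lor p2) \to p2: every world accessible from 0 that forces p1 \lor p2 (namely 1, 3, 4) also forces p2.
So the root 0 does not force \neg ((p1 \lor p2) \to p2); the model is a countermodel.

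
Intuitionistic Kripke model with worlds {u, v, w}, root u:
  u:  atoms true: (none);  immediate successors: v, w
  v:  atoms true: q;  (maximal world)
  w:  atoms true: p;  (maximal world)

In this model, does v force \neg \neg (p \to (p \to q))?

Yes

v \Vdash \neg \neg (p \to (p \to q)): no world accessible from v forces \neg (p \to (p \to q)).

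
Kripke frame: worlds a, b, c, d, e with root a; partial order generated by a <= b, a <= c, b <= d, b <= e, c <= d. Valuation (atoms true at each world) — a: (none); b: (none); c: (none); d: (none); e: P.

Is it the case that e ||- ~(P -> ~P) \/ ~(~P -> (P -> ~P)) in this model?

e ||- ~(P -> ~P) \/ ~(~P -> (P -> ~P)) via the disjunct ~(P -> ~P).

Yes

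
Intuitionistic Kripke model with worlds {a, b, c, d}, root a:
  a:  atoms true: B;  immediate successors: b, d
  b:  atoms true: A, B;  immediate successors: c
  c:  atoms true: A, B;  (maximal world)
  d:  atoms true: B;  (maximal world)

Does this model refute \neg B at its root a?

a \nVdash \neg B since a is accessible from a and a \Vdash B.
So the root a does not force \neg B; the model is a countermodel.

Yes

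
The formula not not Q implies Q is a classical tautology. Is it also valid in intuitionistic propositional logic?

No

This is double-negation elimination, which is not intuitionistically valid.
A Kripke countermodel: worlds a, b; order generated by a <= b; atoms true at each world — a:{}; b:{Q}.
a does not force not not Q implies Q: already at a itself, a forces not not Q but a does not force Q.
a lacks atom Q, so a does not force Q.
So the root a does not force the formula.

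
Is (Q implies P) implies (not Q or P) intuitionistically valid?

This is the material-implication-as-disjunction principle, which is not intuitionistically valid.
A Kripke countermodel: worlds a, b; order generated by a <= b; atoms true at each world — a:{}; b:{P,Q}.
a does not force (Q implies P) implies (not Q or P): already at a itself, a forces Q implies P but a does not force not Q or P.
a does not force not Q or P: neither disjunct is forced at a.
a does not force not Q since b is accessible from a and b forces Q.
So the root a does not force the formula.

No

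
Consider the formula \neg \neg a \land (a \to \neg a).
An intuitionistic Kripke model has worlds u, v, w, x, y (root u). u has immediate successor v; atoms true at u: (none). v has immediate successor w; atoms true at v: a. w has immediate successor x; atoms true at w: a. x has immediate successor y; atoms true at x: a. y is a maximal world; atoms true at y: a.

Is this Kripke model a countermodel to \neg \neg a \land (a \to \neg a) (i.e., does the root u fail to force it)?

u \nVdash \neg \neg a \land (a \to \neg a) since u fails a \to \neg a.
So the root u does not force \neg \neg a \land (a \to \neg a); the model is a countermodel.

Yes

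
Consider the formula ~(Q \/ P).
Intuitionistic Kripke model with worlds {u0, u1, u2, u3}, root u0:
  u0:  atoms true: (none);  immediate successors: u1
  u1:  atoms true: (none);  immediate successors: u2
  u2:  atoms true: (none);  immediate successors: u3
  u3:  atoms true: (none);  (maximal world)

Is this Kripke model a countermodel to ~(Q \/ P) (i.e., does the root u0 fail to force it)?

u0 ||- ~(Q \/ P): no world accessible from u0 forces Q \/ P.
So the root u0 forces ~(Q \/ P); the model is not a countermodel.

No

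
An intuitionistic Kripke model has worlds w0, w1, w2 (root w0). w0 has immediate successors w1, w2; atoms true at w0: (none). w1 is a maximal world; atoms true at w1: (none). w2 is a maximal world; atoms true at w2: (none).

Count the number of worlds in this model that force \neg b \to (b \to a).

3

w0: forces it.
w1: forces it.
w2: forces it.
Worlds forcing the formula: {w0, w1, w2}.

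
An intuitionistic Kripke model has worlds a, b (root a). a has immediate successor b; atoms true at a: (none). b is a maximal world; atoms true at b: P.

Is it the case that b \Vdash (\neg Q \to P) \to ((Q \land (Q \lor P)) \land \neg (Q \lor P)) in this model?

b \nVdash (\neg Q \to P) \to ((Q \land (Q \lor P)) \land \neg (Q \lor P)): already at b itself, b \Vdash \neg Q \to P but b \nVdash (Q \land (Q \lor P)) \land \neg (Q \lor P).
b \nVdash (Q \land (Q \lor P)) \land \neg (Q \lor P) since b fails Q \land (Q \lor P).

No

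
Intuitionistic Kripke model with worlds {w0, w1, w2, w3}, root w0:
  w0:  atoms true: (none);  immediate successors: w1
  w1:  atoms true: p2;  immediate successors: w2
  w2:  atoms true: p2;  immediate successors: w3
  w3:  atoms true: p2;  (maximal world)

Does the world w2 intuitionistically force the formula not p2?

No

w2 does not force not p2 since w2 is accessible from w2 and w2 forces p2.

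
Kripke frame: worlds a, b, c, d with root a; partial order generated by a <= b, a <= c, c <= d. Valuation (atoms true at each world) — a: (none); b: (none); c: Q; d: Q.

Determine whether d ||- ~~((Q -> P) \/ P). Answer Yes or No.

No

d ||-/- ~~((Q -> P) \/ P) since d is accessible from d and d ||- ~((Q -> P) \/ P).
d ||- ~((Q -> P) \/ P): no world accessible from d forces (Q -> P) \/ P.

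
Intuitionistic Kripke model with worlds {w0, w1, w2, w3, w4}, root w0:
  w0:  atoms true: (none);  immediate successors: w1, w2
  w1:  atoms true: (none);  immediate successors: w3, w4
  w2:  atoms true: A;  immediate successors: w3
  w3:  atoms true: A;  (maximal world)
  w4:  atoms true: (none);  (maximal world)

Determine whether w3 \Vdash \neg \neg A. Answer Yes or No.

w3 \Vdash \neg \neg A: no world accessible from w3 forces \neg A.

Yes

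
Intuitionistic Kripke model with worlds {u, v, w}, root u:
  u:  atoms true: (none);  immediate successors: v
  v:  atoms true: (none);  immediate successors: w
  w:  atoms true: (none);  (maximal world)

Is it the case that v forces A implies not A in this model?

Yes

v forces A implies not A vacuously: no world accessible from v forces the antecedent A.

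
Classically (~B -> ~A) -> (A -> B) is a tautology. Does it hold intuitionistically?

This is the converse of contraposition, which is not intuitionistically valid.
A Kripke countermodel: worlds u0, u1; order generated by u0 <= u1; atoms true at each world — u0:{A}; u1:{A,B}.
u0 ||-/- (~B -> ~A) -> (A -> B): already at u0 itself, u0 ||- ~B -> ~A but u0 ||-/- A -> B.
u0 ||-/- A -> B: already at u0 itself, u0 ||- A but u0 ||-/- B.
u0 lacks atom B, so u0 ||-/- B.
So the root u0 does not force the formula.

No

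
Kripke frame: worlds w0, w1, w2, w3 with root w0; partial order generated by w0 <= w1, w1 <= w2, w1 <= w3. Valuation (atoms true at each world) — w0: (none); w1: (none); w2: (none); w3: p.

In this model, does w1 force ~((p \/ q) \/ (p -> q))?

w1 ||-/- ~((p \/ q) \/ (p -> q)) since w2 is accessible from w1 and w2 ||- (p \/ q) \/ (p -> q).
w2 ||- (p \/ q) \/ (p -> q) via the disjunct p -> q.

No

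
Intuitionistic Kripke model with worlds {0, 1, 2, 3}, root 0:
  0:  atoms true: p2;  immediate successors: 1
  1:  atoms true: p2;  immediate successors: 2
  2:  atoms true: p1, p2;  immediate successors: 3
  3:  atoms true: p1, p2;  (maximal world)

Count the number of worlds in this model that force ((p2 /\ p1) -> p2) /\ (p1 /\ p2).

2

0: does not force it — 0 ||-/- ((p2 /\ p1) -> p2) /\ (p1 /\ p2) since 0 fails p1 /\ p2.
1: does not force it — 1 ||-/- ((p2 /\ p1) -> p2) /\ (p1 /\ p2) since 1 fails p1 /\ p2.
2: forces it.
3: forces it.
Worlds forcing the formula: {2, 3}.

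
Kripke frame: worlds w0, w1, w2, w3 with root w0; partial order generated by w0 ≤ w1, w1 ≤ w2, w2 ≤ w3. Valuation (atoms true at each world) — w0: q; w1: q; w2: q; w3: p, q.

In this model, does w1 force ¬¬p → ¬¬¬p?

No

w1 ⊮ ¬¬p → ¬¬¬p: already at w1 itself, w1 ⊩ ¬¬p but w1 ⊮ ¬¬¬p.
w1 ⊮ ¬¬¬p since w1 is accessible from w1 and w1 ⊩ ¬¬p.
w1 ⊩ ¬¬p: no world accessible from w1 forces ¬p.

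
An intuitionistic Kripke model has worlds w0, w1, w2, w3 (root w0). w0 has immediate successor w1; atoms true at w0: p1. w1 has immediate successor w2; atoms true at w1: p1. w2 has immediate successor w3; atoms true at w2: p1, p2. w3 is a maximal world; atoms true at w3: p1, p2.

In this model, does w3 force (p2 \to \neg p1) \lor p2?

w3 \Vdash (p2 \to \neg p1) \lor p2 via the disjunct p2.

Yes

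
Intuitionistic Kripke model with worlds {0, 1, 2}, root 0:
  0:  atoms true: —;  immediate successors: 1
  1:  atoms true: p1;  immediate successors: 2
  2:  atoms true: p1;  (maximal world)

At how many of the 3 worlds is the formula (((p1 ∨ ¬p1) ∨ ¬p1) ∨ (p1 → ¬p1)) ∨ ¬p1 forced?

2

0: does not force it — 0 ⊮ (((p1 ∨ ¬p1) ∨ ¬p1) ∨ (p1 → ¬p1)) ∨ ¬p1: neither disjunct is forced at 0.
1: forces it.
2: forces it.
Worlds forcing the formula: {1, 2}.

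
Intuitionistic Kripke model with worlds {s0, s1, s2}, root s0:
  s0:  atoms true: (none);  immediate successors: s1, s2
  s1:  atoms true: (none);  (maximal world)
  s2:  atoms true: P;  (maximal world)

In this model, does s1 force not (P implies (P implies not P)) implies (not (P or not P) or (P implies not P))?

Yes

s1 forces not (P implies (P implies not P)) implies (not (P or not P) or (P implies not P)) vacuously: no world accessible from s1 forces the antecedent not (P implies (P implies not P)).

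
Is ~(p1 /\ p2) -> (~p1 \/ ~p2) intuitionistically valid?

No

This is the constructively invalid direction of De Morgan's law for conjunction, which is not intuitionistically valid.
A Kripke countermodel: worlds w0, w1, w2; order generated by w0 <= w1, w0 <= w2; atoms true at each world — w0:{}; w1:{p1}; w2:{p2}.
w0 ||-/- ~(p1 /\ p2) -> (~p1 \/ ~p2): already at w0 itself, w0 ||- ~(p1 /\ p2) but w0 ||-/- ~p1 \/ ~p2.
w0 ||-/- ~p1 \/ ~p2: neither disjunct is forced at w0.
w0 ||-/- ~p1 since w1 is accessible from w0 and w1 ||- p1.
So the root w0 does not force the formula.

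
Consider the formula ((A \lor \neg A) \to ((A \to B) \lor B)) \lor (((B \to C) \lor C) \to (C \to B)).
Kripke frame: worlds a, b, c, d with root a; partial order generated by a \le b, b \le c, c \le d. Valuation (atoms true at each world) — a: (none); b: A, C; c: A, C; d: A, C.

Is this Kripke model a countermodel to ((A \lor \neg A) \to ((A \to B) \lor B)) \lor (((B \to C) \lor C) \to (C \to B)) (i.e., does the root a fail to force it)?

Yes

a \nVdash ((A \lor \neg A) \to ((A \to B) \lor B)) \lor (((B \to C) \lor C) \to (C \to B)): neither disjunct is forced at a.
a \nVdash (A \lor \neg A) \to ((A \to B) \lor B): at the accessible world b, b \Vdash A \lor \neg A but b \nVdash (A \to B) \lor B.
b \nVdash (A \to B) \lor B: neither disjunct is forced at b.
b \nVdash A \to B: already at b itself, b \Vdash A but b \nVdash B.
So the root a does not force ((A \lor \neg A) \to ((A \to B) \lor B)) \lor (((B \to C) \lor C) \to (C \to B)); the model is a countermodel.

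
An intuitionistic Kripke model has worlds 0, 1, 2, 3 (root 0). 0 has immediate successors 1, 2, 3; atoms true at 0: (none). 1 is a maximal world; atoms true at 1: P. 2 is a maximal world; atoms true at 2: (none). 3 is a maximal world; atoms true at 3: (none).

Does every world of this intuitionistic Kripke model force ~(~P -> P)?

No

Not every world: 0 ||-/- ~(~P -> P).
0 ||-/- ~(~P -> P) since 1 is accessible from 0 and 1 ||- ~P -> P.
1 ||- ~P -> P vacuously: no world accessible from 1 forces the antecedent ~P.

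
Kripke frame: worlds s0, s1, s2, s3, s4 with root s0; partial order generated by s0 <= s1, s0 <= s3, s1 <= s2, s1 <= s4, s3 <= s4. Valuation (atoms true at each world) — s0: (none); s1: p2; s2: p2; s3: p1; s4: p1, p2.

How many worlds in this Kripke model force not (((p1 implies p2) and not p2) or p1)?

1

s0: does not force it — s0 does not force not (((p1 implies p2) and not p2) or p1) since s3 is accessible from s0 and s3 forces ((p1 implies p2) and not p2) or p1.
s1: does not force it — s1 does not force not (((p1 implies p2) and not p2) or p1) since s4 is accessible from s1 and s4 forces ((p1 implies p2) and not p2) or p1.
s2: forces it.
s3: does not force it — s3 does not force not (((p1 implies p2) and not p2) or p1) since s3 is accessible from s3 and s3 forces ((p1 implies p2) and not p2) or p1.
s4: does not force it.
Worlds forcing the formula: {s2}.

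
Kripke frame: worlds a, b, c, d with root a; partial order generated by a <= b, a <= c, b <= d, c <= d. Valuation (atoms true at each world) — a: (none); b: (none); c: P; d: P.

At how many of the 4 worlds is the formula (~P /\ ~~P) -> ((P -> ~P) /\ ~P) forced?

a: forces it.
b: forces it.
c: forces it.
d: forces it.
Worlds forcing the formula: {a, b, c, d}.

4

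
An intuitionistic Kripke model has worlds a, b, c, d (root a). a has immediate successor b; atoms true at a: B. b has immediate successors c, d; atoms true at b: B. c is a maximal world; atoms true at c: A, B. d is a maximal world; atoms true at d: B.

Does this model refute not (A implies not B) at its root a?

Yes

a does not force not (A implies not B) since d is accessible from a and d forces A implies not B.
d forces A implies not B vacuously: no world accessible from d forces the antecedent A.
So the root a does not force not (A implies not B); the model is a countermodel.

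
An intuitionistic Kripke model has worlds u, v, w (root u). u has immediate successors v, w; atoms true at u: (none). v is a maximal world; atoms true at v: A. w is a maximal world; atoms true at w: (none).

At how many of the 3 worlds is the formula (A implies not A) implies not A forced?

u: forces it.
v: forces it.
w: forces it.
Worlds forcing the formula: {u, v, w}.

3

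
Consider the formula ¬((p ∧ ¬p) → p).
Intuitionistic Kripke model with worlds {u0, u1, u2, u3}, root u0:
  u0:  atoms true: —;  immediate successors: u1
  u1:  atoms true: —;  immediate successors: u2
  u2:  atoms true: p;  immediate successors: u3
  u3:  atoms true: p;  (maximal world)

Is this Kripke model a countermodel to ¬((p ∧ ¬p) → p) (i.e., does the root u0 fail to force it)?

Yes

u0 ⊮ ¬((p ∧ ¬p) → p) since u0 is accessible from u0 and u0 ⊩ (p ∧ ¬p) → p.
u0 ⊩ (p ∧ ¬p) → p vacuously: no world accessible from u0 forces the antecedent p ∧ ¬p.
So the root u0 does not force ¬((p ∧ ¬p) → p); the model is a countermodel.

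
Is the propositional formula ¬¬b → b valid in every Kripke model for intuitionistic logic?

No

This is double-negation elimination, which is not intuitionistically valid.
A Kripke countermodel: worlds u0, u1; order generated by u0 ≤ u1; atoms true at each world — u0:{}; u1:{b}.
u0 ⊮ ¬¬b → b: already at u0 itself, u0 ⊩ ¬¬b but u0 ⊮ b.
u0 lacks atom b, so u0 ⊮ b.
So the root u0 does not force the formula.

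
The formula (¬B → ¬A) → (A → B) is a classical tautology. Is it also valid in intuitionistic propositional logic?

No

This is the converse of contraposition, which is not intuitionistically valid.
A Kripke countermodel: worlds a, b; order generated by a ≤ b; atoms true at each world — a:{A}; b:{A,B}.
a ⊮ (¬B → ¬A) → (A → B): already at a itself, a ⊩ ¬B → ¬A but a ⊮ A → B.
a ⊮ A → B: already at a itself, a ⊩ A but a ⊮ B.
a lacks atom B, so a ⊮ B.
So the root a does not force the formula.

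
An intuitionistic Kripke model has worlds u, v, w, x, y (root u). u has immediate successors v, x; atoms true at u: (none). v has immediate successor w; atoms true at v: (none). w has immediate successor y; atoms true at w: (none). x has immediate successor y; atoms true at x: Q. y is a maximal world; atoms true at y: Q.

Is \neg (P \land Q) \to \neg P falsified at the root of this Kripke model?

u \Vdash \neg (P \land Q) \to \neg P: every world accessible from u that forces \neg (P \land Q) (namely u, v, w, x, y) also forces \neg P.
So the root u forces \neg (P \land Q) \to \neg P; the model is not a countermodel.

No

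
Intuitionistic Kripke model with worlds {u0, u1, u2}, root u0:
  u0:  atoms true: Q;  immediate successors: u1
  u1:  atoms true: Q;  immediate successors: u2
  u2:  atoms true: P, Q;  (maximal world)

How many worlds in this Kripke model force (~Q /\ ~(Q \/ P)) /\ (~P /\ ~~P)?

0

u0: does not force it — u0 ||-/- (~Q /\ ~(Q \/ P)) /\ (~P /\ ~~P) since u0 fails ~Q /\ ~(Q \/ P).
u1: does not force it.
u2: does not force it.
Worlds forcing the formula: { }.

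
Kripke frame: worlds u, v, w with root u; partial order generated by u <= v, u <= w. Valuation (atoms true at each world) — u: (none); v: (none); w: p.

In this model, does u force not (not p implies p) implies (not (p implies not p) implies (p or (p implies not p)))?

Yes

u forces not (not p implies p) implies (not (p implies not p) implies (p or (p implies not p))): every world accessible from u that forces not (not p implies p) (namely v) also forces not (p implies not p) implies (p or (p implies not p)).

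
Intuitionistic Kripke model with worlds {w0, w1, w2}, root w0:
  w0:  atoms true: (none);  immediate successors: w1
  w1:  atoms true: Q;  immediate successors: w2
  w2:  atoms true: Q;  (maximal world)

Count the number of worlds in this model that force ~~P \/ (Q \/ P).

2

w0: does not force it — w0 ||-/- ~~P \/ (Q \/ P): neither disjunct is forced at w0.
w1: forces it.
w2: forces it.
Worlds forcing the formula: {w1, w2}.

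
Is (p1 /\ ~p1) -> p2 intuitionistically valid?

This is an instance of ex falso quodlibet, which is intuitionistically derivable.
No world can force both p1 and ~p1, so the antecedent p1 /\ ~p1 is never forced and the implication holds vacuously at every world.

Yes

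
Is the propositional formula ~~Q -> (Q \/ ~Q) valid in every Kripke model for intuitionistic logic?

This is a variant of double-negation elimination (deriving excluded middle from double negation), which is not intuitionistically valid.
A Kripke countermodel: worlds a, b; order generated by a <= b; atoms true at each world — a:{}; b:{Q}.
a ||-/- ~~Q -> (Q \/ ~Q): already at a itself, a ||- ~~Q but a ||-/- Q \/ ~Q.
a ||-/- Q \/ ~Q: neither disjunct is forced at a.
a lacks atom Q, so a ||-/- Q.
So the root a does not force the formula.

No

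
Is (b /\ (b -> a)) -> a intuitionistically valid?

Yes

This is modus ponens in implicational form, which is intuitionistically derivable.
If a world forces b and b -> a, then applying the implication at that world (which is accessible from itself) gives a.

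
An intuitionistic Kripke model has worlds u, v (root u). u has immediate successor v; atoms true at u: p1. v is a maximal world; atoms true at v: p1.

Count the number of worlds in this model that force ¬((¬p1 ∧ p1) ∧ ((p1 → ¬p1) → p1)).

u: forces it.
v: forces it.
Worlds forcing the formula: {u, v}.

2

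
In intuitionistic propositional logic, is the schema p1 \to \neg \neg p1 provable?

This is double-negation introduction, which is intuitionistically derivable.
If a world forces p1 then every accessible world forces p1 (persistence), so none forces \neg p1; hence \neg \neg p1.

Yes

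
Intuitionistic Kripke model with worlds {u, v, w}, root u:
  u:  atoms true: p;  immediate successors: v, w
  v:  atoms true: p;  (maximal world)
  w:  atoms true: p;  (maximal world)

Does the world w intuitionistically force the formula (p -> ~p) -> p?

Yes

w ||- (p -> ~p) -> p vacuously: no world accessible from w forces the antecedent p -> ~p.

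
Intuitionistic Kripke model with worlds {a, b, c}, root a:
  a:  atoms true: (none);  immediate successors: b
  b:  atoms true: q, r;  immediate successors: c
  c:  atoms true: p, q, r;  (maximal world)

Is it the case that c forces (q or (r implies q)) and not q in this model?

No

c does not force (q or (r implies q)) and not q since c fails not q.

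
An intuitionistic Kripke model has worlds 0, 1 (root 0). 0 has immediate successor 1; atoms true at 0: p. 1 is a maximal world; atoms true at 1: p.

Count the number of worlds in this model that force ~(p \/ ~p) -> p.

2

0: forces it.
1: forces it.
Worlds forcing the formula: {0, 1}.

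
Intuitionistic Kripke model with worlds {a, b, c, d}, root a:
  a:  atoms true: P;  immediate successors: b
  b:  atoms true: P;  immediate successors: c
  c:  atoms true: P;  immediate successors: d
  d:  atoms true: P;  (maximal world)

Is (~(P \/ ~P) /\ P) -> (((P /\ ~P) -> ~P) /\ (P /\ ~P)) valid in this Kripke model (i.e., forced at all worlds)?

a ||- (~(P \/ ~P) /\ P) -> (((P /\ ~P) -> ~P) /\ (P /\ ~P)) vacuously: no world accessible from a forces the antecedent ~(P \/ ~P) /\ P.
Since the root a forces (~(P \/ ~P) /\ P) -> (((P /\ ~P) -> ~P) /\ (P /\ ~P)) and forcing is persistent (monotone upward), every world forces it.

Yes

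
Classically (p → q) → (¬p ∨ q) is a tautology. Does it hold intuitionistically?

This is the material-implication-as-disjunction principle, which is not intuitionistically valid.
A Kripke countermodel: worlds a, b; order generated by a ≤ b; atoms true at each world — a:{}; b:{p,q}.
a ⊮ (p → q) → (¬p ∨ q): already at a itself, a ⊩ p → q but a ⊮ ¬p ∨ q.
a ⊮ ¬p ∨ q: neither disjunct is forced at a.
a ⊮ ¬p since b is accessible from a and b ⊩ p.
So the root a does not force the formula.

No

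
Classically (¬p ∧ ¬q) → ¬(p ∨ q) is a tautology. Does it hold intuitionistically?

Yes

This is a constructively valid De Morgan direction (conjunction of negations to negated disjunction), which is intuitionistically derivable.
If both ¬p and ¬q hold at a world, no accessible world forces p or forces q, so none forces p ∨ q.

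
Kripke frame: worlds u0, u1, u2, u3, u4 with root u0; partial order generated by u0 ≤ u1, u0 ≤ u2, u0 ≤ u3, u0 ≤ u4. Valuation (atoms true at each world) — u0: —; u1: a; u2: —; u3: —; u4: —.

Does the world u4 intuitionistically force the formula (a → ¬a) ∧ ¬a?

Yes

u4 ⊩ (a → ¬a) ∧ ¬a since u4 forces both conjuncts.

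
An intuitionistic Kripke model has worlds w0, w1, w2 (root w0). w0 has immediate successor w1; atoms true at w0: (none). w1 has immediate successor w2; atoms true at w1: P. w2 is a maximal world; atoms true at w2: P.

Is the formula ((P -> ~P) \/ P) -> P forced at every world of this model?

w0 ||- ((P -> ~P) \/ P) -> P: every world accessible from w0 that forces (P -> ~P) \/ P (namely w1, w2) also forces P.
Since the root w0 forces ((P -> ~P) \/ P) -> P and forcing is persistent (monotone upward), every world forces it.

Yes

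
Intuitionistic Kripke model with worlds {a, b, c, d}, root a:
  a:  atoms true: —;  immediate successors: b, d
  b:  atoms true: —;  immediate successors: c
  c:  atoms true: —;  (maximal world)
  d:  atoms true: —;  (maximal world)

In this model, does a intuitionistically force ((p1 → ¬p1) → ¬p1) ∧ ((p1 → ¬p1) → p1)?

a ⊮ ((p1 → ¬p1) → ¬p1) ∧ ((p1 → ¬p1) → p1) since a fails (p1 → ¬p1) → p1.

No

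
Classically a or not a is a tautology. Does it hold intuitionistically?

This is the law of excluded middle, which is not intuitionistically valid.
A Kripke countermodel: worlds 0, 1; order generated by 0 <= 1; atoms true at each world — 0:{}; 1:{a}.
0 does not force a or not a: neither disjunct is forced at 0.
0 lacks atom a, so 0 does not force a.
So the root 0 does not force the formula.

No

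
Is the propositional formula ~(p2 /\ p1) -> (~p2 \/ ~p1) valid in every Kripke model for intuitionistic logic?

This is the constructively invalid direction of De Morgan's law for conjunction, which is not intuitionistically valid.
A Kripke countermodel: worlds s0, s1, s2; order generated by s0 <= s1, s0 <= s2; atoms true at each world — s0:{}; s1:{p2}; s2:{p1}.
s0 ||-/- ~(p2 /\ p1) -> (~p2 \/ ~p1): already at s0 itself, s0 ||- ~(p2 /\ p1) but s0 ||-/- ~p2 \/ ~p1.
s0 ||-/- ~p2 \/ ~p1: neither disjunct is forced at s0.
s0 ||-/- ~p2 since s1 is accessible from s0 and s1 ||- p2.
So the root s0 does not force the formula.

No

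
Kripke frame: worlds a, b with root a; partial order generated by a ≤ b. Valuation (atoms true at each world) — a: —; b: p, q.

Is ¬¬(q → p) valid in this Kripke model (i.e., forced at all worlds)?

a ⊩ ¬¬(q → p): no world accessible from a forces ¬(q → p).
Since the root a forces ¬¬(q → p) and forcing is persistent (monotone upward), every world forces it.

Yes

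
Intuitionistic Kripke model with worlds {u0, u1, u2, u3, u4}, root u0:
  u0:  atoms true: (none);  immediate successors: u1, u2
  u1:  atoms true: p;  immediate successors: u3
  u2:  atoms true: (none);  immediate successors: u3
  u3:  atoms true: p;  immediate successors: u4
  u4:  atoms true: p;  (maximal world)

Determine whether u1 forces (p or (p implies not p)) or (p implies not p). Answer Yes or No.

u1 forces (p or (p implies not p)) or (p implies not p) via the disjunct p or (p implies not p).

Yes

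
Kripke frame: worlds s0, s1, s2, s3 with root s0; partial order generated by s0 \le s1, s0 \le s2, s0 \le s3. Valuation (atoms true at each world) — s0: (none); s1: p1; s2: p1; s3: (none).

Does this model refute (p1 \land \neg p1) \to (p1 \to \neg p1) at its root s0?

s0 \Vdash (p1 \land \neg p1) \to (p1 \to \neg p1) vacuously: no world accessible from s0 forces the antecedent p1 \land \neg p1.
So the root s0 forces (p1 \land \neg p1) \to (p1 \to \neg p1); the model is not a countermodel.

No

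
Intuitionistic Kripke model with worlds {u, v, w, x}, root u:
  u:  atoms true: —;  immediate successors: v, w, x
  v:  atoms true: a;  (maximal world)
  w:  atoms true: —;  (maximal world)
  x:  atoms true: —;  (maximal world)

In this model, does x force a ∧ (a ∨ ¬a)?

No

x ⊮ a ∧ (a ∨ ¬a) since x fails a.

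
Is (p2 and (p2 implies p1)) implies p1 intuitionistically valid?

Yes

This is modus ponens in implicational form, which is intuitionistically derivable.
If a world forces p2 and p2 implies p1, then applying the implication at that world (which is accessible from itself) gives p1.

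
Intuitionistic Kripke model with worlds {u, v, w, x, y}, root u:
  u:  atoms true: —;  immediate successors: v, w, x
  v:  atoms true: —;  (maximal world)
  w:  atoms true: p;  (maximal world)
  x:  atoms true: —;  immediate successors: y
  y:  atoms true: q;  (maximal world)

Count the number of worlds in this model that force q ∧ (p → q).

1

u: does not force it — u ⊮ q ∧ (p → q) since u fails q.
v: does not force it — v ⊮ q ∧ (p → q) since v fails q.
w: does not force it.
x: does not force it.
y: forces it.
Worlds forcing the formula: {y}.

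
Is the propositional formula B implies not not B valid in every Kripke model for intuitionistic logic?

This is double-negation introduction, which is intuitionistically derivable.
If a world forces B then every accessible world forces B (persistence), so none forces not B; hence not not B.

Yes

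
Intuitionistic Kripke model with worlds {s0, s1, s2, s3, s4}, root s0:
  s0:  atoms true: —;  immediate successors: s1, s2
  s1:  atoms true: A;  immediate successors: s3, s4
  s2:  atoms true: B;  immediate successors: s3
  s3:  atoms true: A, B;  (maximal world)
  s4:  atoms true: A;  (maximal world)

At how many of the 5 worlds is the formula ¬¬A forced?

5

s0: forces it.
s1: forces it.
s2: forces it.
s3: forces it.
s4: forces it.
Worlds forcing the formula: {s0, s1, s2, s3, s4}.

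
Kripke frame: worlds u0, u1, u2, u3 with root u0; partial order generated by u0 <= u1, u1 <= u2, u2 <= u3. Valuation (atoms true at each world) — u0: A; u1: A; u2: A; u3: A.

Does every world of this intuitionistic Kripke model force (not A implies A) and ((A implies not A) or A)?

Yes

u0 forces (not A implies A) and ((A implies not A) or A) since u0 forces both conjuncts.
Since the root u0 forces (not A implies A) and ((A implies not A) or A) and forcing is persistent (monotone upward), every world forces it.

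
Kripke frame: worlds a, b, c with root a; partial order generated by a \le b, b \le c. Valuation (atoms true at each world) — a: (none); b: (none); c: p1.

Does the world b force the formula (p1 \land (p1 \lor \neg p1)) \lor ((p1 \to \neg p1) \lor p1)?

No

b \nVdash (p1 \land (p1 \lor \neg p1)) \lor ((p1 \to \neg p1) \lor p1): neither disjunct is forced at b.
b \nVdash p1 \land (p1 \lor \neg p1) since b fails p1.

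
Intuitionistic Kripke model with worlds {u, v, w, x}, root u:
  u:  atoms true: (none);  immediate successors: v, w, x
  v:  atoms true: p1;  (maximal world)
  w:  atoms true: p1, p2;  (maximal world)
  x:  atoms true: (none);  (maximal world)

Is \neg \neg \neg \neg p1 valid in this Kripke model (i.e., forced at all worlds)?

Not every world: u \nVdash \neg \neg \neg \neg p1.
u \nVdash \neg \neg \neg \neg p1 since x is accessible from u and x \Vdash \neg \neg \neg p1.
x \Vdash \neg \neg \neg p1: no world accessible from x forces \neg \neg p1.

No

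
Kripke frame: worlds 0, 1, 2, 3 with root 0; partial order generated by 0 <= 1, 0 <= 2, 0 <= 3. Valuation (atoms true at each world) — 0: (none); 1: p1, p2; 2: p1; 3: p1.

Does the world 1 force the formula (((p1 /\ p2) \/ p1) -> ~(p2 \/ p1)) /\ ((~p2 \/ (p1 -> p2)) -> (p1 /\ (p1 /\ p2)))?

1 ||-/- (((p1 /\ p2) \/ p1) -> ~(p2 \/ p1)) /\ ((~p2 \/ (p1 -> p2)) -> (p1 /\ (p1 /\ p2))) since 1 fails ((p1 /\ p2) \/ p1) -> ~(p2 \/ p1).

No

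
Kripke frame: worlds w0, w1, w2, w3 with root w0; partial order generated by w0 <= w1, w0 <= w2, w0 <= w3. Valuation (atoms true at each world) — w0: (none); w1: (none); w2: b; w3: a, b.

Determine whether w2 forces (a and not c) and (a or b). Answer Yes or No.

w2 does not force (a and not c) and (a or b) since w2 fails a and not c.

No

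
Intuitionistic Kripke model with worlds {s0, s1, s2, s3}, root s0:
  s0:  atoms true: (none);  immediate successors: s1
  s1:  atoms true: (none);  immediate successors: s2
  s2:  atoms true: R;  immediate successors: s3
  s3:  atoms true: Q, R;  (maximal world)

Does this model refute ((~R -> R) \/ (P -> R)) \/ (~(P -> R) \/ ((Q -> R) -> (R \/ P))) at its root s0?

s0 ||- ((~R -> R) \/ (P -> R)) \/ (~(P -> R) \/ ((Q -> R) -> (R \/ P))) via the disjunct (~R -> R) \/ (P -> R).
So the root s0 forces ((~R -> R) \/ (P -> R)) \/ (~(P -> R) \/ ((Q -> R) -> (R \/ P))); the model is not a countermodel.

No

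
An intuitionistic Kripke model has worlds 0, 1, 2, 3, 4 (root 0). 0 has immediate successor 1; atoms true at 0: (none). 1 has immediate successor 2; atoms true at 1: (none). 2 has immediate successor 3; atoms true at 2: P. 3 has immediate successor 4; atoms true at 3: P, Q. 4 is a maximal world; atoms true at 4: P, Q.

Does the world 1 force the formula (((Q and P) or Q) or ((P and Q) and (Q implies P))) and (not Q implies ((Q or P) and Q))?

No

1 does not force (((Q and P) or Q) or ((P and Q) and (Q implies P))) and (not Q implies ((Q or P) and Q)) since 1 fails ((Q and P) or Q) or ((P and Q) and (Q implies P)).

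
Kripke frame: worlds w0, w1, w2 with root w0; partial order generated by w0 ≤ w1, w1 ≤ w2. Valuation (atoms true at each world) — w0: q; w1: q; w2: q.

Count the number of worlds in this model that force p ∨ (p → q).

w0: forces it.
w1: forces it.
w2: forces it.
Worlds forcing the formula: {w0, w1, w2}.

3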